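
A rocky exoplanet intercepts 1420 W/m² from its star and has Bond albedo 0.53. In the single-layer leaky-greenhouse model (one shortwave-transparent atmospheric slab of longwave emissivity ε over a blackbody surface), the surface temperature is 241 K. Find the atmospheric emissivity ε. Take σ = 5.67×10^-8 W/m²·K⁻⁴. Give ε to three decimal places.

First, T_e = [1420·(1−0.53)/(4σ)]^(1/4) = 232.9 K.
T_s⁴ = T_e⁴·2/(2−ε) → ε = 2 − 2(T_e/T_s)⁴ = 2 − 2·(232.9/241)⁴ = 0.2554.

0.255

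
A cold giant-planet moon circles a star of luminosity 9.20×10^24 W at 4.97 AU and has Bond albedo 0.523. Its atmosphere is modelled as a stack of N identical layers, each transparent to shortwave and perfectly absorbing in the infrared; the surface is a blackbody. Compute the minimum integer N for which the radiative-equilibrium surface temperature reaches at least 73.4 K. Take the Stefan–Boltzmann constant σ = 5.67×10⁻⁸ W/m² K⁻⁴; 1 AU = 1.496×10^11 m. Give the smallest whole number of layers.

d = 4.97 × 1.496×10^11 m = 7.435×10^11 m.
S = L/(4πd²) = 1.324 W/m².
OLR = S(1−α)/4 = 0.1579 W/m²; the top layer radiates at T_e = 40.85 K.
Need (N+1)T_e⁴ ≥ T_s⁴, i.e. N+1 ≥ (73.4/40.85)⁴ = 10.421.
So N ≥ 9.421; the smallest integer is N = 10.

10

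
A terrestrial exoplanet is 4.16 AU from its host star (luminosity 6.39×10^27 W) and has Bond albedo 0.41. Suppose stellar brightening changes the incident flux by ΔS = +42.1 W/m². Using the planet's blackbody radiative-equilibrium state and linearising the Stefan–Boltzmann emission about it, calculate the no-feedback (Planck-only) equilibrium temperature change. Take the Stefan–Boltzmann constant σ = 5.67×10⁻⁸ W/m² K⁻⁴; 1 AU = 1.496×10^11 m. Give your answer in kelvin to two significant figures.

Orbital distance: d = 4.16 AU = 6.223×10^11 m.
S = L/(4πd²) = 1313 W/m².
Unperturbed T_e = [1313·(1−0.41)/(4σ)]^¼ = 241.7 K.
ΔF = Δ[S(1−α)]/4 = (1−0.41)·+42.1/4 = 6.210 W/m².
Linearising σT⁴ gives d(σT⁴)/dT = 4σT_e³ = 3.204 W/m² per K.
So ΔT₀ = 6.210/3.204 = 1.94 K.

1.9 kelvin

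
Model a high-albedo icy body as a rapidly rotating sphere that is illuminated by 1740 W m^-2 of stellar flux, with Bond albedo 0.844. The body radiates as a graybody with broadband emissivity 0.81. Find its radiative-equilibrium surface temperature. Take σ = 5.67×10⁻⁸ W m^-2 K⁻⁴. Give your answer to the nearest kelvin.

196 K

The planet absorbs (1−α)S over its disc πR² and re-emits over 4πR², so the mean absorbed flux is (1−0.844)·1740/4 = 67.86 W m^-2.
Equating to εσT⁴ with ε = 0.81: T = (67.86/0.81σ)^(1/4) = 196.1 K.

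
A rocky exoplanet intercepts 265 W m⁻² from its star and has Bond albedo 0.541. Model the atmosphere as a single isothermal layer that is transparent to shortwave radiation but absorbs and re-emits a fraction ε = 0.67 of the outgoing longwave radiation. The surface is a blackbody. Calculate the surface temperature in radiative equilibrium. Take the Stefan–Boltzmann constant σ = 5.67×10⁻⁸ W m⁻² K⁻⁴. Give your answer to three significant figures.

169 kelvin

The planet radiates to space at T_e = [S(1−α)/(4σ)]^(1/4) = 152.2 K.
Surface balance with a leaky layer gives σT_s⁴ = σT_e⁴·2/(2−ε), so T_s = T_e·[2/(2−0.67)]^(1/4) = 168.5 K.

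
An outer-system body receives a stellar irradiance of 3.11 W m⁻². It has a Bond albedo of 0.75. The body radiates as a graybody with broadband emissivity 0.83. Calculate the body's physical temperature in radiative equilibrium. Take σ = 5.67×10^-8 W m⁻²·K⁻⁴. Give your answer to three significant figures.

45.1 K

The planet absorbs (1−α)S over its disc πR² and re-emits over 4πR², so the mean absorbed flux is (1−0.75)·3.110/4 = 0.1944 W m⁻².
Radiative balance εσT⁴ = 0.1944 gives T = [0.1944/(0.83·σ)]^(1/4) = 45.08 K.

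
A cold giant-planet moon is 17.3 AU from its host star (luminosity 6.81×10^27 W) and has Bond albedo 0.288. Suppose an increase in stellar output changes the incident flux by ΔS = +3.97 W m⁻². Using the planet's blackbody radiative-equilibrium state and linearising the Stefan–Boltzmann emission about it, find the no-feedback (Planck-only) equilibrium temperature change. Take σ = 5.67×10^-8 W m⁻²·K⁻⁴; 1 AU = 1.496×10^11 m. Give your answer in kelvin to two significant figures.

1.5 K

Orbital distance: d = 17.3 AU = 2.588×10^12 m.
S = L/(4πd²) = 80.91 W m⁻².
Unperturbed T_e = [80.91·(1−0.288)/(4σ)]^¼ = 126.2 K.
Only a fraction (1−α) is absorbed and it's spread over 4πR², so ΔF = (1−α)ΔS/4 = 0.7067 W m⁻².
Planck response: λ_P = 4σT_e³ = 4·5.67×10⁻⁸·(126.2)³ = 0.4563 W m⁻²/K.
So ΔT₀ = 0.7067/0.4563 = 1.55 K.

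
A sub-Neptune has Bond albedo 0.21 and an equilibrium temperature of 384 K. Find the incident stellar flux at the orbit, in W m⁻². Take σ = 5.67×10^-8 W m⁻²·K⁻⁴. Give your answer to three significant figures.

From S(1−α)/4 = σT⁴: S = 4σT⁴/(1−α).
The emitted flux is σT⁴ = 1233 W m⁻².
So S = 4×1233/(1−0.21) = 6242 W m⁻².

6240 W m⁻²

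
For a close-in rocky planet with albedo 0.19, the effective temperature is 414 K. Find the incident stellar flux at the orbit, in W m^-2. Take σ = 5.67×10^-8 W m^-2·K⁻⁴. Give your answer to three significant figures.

8230 W m^-2

Invert the energy balance for S: S = 4σT⁴/(1−α).
σT⁴ = 5.67×10⁻⁸·(414)⁴ = 1666 W m^-2.
S = 4·1666/0.81 = 8225 W m^-2.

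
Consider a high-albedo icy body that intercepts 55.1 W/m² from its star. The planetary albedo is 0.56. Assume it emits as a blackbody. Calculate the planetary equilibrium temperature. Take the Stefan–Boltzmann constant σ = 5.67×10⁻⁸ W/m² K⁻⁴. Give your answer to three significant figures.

Absorbed flux (global mean): S(1−α)/4 = 55.10·0.44/4 = 6.061 W/m².
Balancing against σT⁴: T = (6.061/5.67×10⁻⁸)^(1/4) = 101.7 K.

102 K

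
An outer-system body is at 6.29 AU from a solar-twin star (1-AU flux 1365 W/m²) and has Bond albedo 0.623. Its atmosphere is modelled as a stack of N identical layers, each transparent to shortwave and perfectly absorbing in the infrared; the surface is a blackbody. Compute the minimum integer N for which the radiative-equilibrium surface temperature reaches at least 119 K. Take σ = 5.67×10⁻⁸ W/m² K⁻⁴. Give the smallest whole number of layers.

Flux at the orbit: S = 1365/(6.29)² = 34.50 W/m².
OLR = S(1−α)/4 = 3.252 W/m²; the top layer radiates at T_e = 87.02 K.
Need (N+1)T_e⁴ ≥ T_s⁴, i.e. N+1 ≥ (119/87.02)⁴ = 3.497.
Rounding up, N = 3.

3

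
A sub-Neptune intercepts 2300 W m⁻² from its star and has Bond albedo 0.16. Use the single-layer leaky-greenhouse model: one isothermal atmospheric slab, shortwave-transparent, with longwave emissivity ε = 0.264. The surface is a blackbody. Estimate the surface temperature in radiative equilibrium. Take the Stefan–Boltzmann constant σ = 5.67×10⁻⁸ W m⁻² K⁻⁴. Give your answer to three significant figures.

At the top of the atmosphere, σT_e⁴ = S(1−α)/4 = 483.0 W m⁻², giving T_e = 303.8 K.
Surface balance with a leaky layer gives σT_s⁴ = σT_e⁴·2/(2−ε), so T_s = T_e·[2/(2−0.264)]^(1/4) = 314.7 K.

315 K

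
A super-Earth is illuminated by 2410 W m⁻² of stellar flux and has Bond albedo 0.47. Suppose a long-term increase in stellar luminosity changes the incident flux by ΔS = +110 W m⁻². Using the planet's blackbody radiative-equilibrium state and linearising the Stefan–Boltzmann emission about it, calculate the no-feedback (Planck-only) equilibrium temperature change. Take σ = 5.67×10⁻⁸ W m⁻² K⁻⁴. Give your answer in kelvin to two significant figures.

3.1 K

Reference equilibrium: T_e = [S(1−α)/(4σ)]^(1/4) = 273.9 K.
Only a fraction (1−α) is absorbed and it's spread over 4πR², so ΔF = (1−α)ΔS/4 = 14.58 W m⁻².
Linearising σT⁴ gives d(σT⁴)/dT = 4σT_e³ = 4.663 W m⁻² per K.
ΔT₀ = ΔF/λ_P = 14.58/4.663 = 3.13 K.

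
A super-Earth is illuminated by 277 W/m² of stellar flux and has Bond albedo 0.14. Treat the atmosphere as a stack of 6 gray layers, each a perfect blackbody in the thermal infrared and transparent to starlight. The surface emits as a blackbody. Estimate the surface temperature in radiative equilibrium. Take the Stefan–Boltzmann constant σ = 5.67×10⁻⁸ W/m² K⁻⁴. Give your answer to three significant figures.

293 K

The effective emission temperature is T_e = [S(1−α)/(4σ)]^¼ = 180.0 K.
Layer-by-layer balance gives σT_s⁴ = (N+1)σT_e⁴, so T_s = 7^¼·180.0 = 292.8 K.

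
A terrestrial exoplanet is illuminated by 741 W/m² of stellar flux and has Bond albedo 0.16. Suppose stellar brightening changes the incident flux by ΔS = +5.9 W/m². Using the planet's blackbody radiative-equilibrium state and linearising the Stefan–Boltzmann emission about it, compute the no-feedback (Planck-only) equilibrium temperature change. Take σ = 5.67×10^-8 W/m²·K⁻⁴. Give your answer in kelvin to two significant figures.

0.46 K

Unperturbed T_e = [741.0·(1−0.16)/(4σ)]^¼ = 228.9 K.
TOA radiative forcing: ΔF = (1−α)ΔS/4 = 0.84·(+5.9)/4 = 1.239 W/m².
The Planck feedback parameter is 4σT_e³ = 2.719 W/m²/K.
Hence the no-feedback warming is ΔF/(4σT_e³) = 0.456 K.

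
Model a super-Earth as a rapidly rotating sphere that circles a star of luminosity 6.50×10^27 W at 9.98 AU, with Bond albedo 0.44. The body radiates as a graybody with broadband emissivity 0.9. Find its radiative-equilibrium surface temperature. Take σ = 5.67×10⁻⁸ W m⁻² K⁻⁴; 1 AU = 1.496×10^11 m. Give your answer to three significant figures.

159 kelvin

d = 9.98 × 1.496×10^11 m = 1.493×10^12 m.
Spreading L over a sphere of radius d: S = 6.50×10^27/(4π·1.49×10^12²) = 232.0 W m⁻².
The planet absorbs (1−α)S over its disc πR² and re-emits over 4πR², so the mean absorbed flux is (1−0.44)·232.0/4 = 32.49 W m⁻².
Radiative balance εσT⁴ = 32.49 gives T = [32.49/(0.9·σ)]^(1/4) = 158.8 K.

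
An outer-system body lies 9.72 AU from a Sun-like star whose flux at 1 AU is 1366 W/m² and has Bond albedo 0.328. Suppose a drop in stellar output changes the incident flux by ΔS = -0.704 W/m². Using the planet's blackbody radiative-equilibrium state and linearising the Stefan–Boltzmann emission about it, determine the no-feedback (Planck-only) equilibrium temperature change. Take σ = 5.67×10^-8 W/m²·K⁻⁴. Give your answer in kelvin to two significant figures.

By the inverse-square law, S = 1366/9.72² = 14.46 W/m².
Unperturbed T_e = [14.46·(1−0.328)/(4σ)]^¼ = 80.90 K.
TOA radiative forcing: ΔF = (1−α)ΔS/4 = 0.672·(-0.704)/4 = -0.1183 W/m².
Linearising σT⁴ gives d(σT⁴)/dT = 4σT_e³ = 0.1201 W/m² per K.
So ΔT₀ = -0.1183/0.1201 = -0.985 K.

-0.98 K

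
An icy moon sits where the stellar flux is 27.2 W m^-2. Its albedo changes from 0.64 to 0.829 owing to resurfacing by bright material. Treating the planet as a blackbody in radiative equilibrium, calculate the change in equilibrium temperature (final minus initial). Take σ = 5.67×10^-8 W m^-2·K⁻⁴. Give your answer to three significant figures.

-13.8 K

With α = 0.64, T₁ = 81.06 K.
With α = 0.829, T₂ = 67.29 K.
ΔT = T₂ − T₁ = -13.77 K.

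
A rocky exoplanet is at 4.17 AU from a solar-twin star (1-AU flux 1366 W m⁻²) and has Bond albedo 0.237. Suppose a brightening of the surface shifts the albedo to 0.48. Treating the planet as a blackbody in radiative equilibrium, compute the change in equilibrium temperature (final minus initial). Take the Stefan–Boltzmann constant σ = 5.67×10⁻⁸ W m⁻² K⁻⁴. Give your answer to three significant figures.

By the inverse-square law, S = 1366/4.17² = 78.56 W m⁻².
Initial: T₁ = [S(1−0.237)/(4σ)]^(1/4) = 127.5 K.
With α = 0.48, T₂ = 115.8 K.
Change: 115.8 − 127.5 = -11.65 K.

-11.7 K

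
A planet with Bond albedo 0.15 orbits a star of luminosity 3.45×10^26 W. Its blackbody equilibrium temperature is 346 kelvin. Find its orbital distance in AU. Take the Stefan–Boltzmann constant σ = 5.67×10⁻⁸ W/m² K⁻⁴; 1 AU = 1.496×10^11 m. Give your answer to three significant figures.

0.566 AU

Energy balance gives S = 4σT⁴/(1−α) = 3824 W/m².
From L = 4πd²S, d = √(3.45×10^26/(4π·3824)) = 8.473×10^10 m = 0.5664 AU.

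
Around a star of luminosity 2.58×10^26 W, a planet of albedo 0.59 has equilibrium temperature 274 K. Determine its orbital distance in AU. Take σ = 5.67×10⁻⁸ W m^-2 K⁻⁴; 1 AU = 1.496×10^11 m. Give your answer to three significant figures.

0.542 AU

Required flux: S = 4σT⁴/(1−α) = 3118 W m^-2.
Then d = [L/(4πS)]^(1/2) = 8.115×10^10 m, i.e. 0.5424 AU.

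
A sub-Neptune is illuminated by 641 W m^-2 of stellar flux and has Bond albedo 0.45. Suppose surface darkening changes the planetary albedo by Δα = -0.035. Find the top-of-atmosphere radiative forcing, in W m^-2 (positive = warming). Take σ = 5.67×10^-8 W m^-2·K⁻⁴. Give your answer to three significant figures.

The change in absorbed flux is Δ[S(1−α)/4] = −SΔα/4 = 5.609 W m^-2.

5.61 W m^-2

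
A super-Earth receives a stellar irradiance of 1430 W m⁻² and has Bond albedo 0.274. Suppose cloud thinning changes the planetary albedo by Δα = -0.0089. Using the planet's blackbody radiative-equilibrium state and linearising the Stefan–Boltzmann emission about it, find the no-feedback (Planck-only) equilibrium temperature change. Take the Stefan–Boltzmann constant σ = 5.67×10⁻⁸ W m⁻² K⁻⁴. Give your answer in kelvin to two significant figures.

The baseline emission temperature is T_e = 260.1 K.
ΔF = −(S/4)Δα = −(1430/4)×(-0.0089) = 3.182 W m⁻².
Linearising σT⁴ gives d(σT⁴)/dT = 4σT_e³ = 3.991 W m⁻² per K.
ΔT₀ = ΔF/λ_P = 3.182/3.991 = 0.797 K.

0.80 K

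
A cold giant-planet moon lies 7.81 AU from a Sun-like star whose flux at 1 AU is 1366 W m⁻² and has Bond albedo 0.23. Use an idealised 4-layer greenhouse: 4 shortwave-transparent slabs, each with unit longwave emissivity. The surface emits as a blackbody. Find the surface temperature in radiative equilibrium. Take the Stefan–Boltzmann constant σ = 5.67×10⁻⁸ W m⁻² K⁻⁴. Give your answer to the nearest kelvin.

140 kelvin

Flux at the orbit: S = 1366/(7.81)² = 22.39 W m⁻².
The effective emission temperature is T_e = [S(1−α)/(4σ)]^¼ = 93.38 K.
Layer-by-layer balance gives σT_s⁴ = (N+1)σT_e⁴, so T_s = 5^¼·93.38 = 139.6 K.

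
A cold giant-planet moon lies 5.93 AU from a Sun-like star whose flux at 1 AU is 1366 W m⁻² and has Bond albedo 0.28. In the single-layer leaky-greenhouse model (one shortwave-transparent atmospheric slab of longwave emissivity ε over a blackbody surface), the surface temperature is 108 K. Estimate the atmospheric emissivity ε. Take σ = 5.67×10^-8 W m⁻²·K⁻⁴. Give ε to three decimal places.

Flux at the orbit: S = 1366/(5.93)² = 38.85 W m⁻².
Effective temperature: T_e = [S(1−α)/(4σ)]^(1/4) = 105.4 K.
T_s⁴ = T_e⁴·2/(2−ε) → ε = 2 − 2(T_e/T_s)⁴ = 2 − 2·(105.4/108)⁴ = 0.1871.

0.187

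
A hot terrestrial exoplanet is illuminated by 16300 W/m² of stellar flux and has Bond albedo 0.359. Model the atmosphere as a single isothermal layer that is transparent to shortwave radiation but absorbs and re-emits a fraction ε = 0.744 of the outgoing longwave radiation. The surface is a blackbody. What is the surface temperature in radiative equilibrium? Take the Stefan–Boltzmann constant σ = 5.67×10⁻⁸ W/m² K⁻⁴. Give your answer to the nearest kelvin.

The planet radiates to space at T_e = [S(1−α)/(4σ)]^(1/4) = 463.3 K.
For a single slab of emissivity ε, T_s⁴ = 2T_e⁴/(2−ε); thus T_s = 463.3·(1.592)^(1/4) = 520.4 K.

520 kelvin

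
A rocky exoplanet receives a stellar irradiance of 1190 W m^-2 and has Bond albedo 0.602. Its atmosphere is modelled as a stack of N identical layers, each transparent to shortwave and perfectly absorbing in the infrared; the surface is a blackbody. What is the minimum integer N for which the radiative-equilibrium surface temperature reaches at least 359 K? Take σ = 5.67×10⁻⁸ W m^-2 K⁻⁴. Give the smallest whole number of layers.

7

Top-of-atmosphere balance: σT_e⁴ = S(1−α)/4 = 118.4 W m^-2 → T_e = 213.8 K.
Since T_s⁴ = (N+1)T_e⁴, we need N ≥ (T_s/T_e)⁴ − 1 = 6.954.
The minimum whole number is N = 7.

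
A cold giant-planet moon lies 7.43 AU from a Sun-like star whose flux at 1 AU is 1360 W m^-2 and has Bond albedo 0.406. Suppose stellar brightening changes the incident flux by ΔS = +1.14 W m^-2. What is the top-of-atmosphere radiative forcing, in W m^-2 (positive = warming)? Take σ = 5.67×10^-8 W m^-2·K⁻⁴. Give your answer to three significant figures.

0.169 W m^-2

Irradiance scales as 1/d², so S = 1360 W m^-2 × (1/7.43)² = 24.64 W m^-2.
Only a fraction (1−α) is absorbed and it's spread over 4πR², so ΔF = (1−α)ΔS/4 = 0.1693 W m^-2.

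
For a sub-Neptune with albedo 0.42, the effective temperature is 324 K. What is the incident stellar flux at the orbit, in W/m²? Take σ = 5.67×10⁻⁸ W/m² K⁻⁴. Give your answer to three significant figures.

4310 W/m²

From S(1−α)/4 = σT⁴: S = 4σT⁴/(1−α).
The emitted flux is σT⁴ = 624.8 W/m².
So S = 4×624.8/(1−0.42) = 4309 W/m².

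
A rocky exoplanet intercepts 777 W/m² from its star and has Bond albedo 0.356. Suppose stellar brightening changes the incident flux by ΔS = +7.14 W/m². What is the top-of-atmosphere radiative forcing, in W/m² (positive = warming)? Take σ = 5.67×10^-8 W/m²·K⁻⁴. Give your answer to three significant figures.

ΔF = Δ[S(1−α)]/4 = (1−0.356)·+7.14/4 = 1.150 W/m².

1.15 W/m²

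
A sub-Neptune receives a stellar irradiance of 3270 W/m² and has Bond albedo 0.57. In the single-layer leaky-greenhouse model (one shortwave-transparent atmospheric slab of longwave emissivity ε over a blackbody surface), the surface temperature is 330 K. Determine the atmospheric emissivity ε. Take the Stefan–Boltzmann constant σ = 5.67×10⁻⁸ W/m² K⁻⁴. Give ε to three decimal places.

Effective temperature: T_e = [S(1−α)/(4σ)]^(1/4) = 280.6 K.
Since (2−ε)/2 = (T_e/T_s)⁴ = 0.5228, ε = 0.9544.

0.954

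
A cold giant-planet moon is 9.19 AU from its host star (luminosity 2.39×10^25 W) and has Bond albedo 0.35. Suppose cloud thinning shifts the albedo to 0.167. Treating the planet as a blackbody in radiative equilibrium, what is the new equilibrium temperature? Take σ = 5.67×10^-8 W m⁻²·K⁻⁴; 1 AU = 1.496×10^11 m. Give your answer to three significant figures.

43.8 kelvin

Orbital distance: d = 9.19 AU = 1.375×10^12 m.
S = L/(4πd²) = 1.006 W m⁻².
T₂ = [S(1−α₂)/(4σ)]^(1/4) = [1.006·0.833/(4σ)]^(1/4) = 43.85 K.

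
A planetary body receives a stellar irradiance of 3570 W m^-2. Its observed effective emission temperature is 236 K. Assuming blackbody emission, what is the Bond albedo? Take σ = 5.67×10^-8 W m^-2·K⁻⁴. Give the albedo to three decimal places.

Rearranging the radiative balance, α = 1 − 4σT⁴/S.
4σT⁴ = 4·5.67×10⁻⁸·(236)⁴ = 703.5 W m^-2.
1−α = 703.5/3570 = 0.1971, so α = 0.8029.

0.803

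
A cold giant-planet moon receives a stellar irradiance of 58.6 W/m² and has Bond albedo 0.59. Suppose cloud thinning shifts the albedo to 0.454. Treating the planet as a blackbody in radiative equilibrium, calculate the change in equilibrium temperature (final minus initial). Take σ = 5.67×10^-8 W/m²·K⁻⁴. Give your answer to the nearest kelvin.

8 kelvin

Initial: T₁ = [S(1−0.59)/(4σ)]^(1/4) = 101.5 K.
With α = 0.454, T₂ = 109.0 K.
Change: 109.0 − 101.5 = 7.532 K.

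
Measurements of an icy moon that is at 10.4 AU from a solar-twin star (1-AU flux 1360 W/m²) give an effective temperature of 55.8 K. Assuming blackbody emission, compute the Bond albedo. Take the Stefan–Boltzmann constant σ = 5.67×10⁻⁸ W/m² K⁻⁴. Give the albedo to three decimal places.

Irradiance scales as 1/d², so S = 1360 W/m² × (1/10.4)² = 12.57 W/m².
Energy balance: S(1−α)/4 = σT⁴, so 1−α = 4σT⁴/S.
4σT⁴ = 4·5.67×10⁻⁸·(55.8)⁴ = 2.199 W/m².
1−α = 2.199/12.57 = 0.1749, so α = 0.8251.

0.825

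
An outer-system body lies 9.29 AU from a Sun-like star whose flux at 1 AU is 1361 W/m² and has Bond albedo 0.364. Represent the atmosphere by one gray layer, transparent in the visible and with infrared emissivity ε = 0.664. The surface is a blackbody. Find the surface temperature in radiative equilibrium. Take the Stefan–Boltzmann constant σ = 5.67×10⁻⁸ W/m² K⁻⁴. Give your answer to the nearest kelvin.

Flux at the orbit: S = 1361/(9.29)² = 15.77 W/m².
Effective emission temperature (TOA balance): σT_e⁴ = S(1−α)/4 = 2.507 W/m² → T_e = 81.55 K.
The surface balance (absorbed SW + ε·downward IR = σT_s⁴) with T_a⁴ = T_s⁴/2 reduces to T_s = T_e·[2/(2−ε)]^¼ = 90.20 K.

90 K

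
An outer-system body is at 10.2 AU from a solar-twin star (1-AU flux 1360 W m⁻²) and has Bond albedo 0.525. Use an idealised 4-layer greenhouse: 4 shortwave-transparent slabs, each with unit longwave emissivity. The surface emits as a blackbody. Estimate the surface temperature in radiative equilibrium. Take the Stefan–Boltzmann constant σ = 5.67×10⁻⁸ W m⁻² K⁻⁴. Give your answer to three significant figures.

By the inverse-square law, S = 1360/10.2² = 13.07 W m⁻².
The effective emission temperature is T_e = [S(1−α)/(4σ)]^¼ = 72.33 K.
For an N-layer opaque stack, T_s⁴ = (N+1)T_e⁴, hence T_s = (5)^(1/4)×72.33 K = 108.2 K.

108 K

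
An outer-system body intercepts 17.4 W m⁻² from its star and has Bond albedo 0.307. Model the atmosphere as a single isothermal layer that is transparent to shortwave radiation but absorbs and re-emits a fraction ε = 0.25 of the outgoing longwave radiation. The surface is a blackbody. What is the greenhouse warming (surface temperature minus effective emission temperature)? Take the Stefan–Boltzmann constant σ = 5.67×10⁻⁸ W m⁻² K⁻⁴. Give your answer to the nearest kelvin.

3 K

At the top of the atmosphere, σT_e⁴ = S(1−α)/4 = 3.015 W m⁻², giving T_e = 85.39 K.
For a single slab of emissivity ε, T_s⁴ = 2T_e⁴/(2−ε); thus T_s = 85.39·(1.143)^(1/4) = 88.29 K.
T_s − T_e = 88.29 − 85.39 = 2.899 K.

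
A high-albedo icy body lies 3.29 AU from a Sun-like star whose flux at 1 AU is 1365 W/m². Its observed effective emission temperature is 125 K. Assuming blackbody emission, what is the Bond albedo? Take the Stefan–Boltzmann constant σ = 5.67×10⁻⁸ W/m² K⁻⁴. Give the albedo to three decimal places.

Irradiance scales as 1/d², so S = 1365 W/m² × (1/3.29)² = 126.1 W/m².
Rearranging the radiative balance, α = 1 − 4σT⁴/S.
4σT⁴ = 4·5.67×10⁻⁸·(125)⁴ = 55.37 W/m².
Hence α = 1 − 55.37/126.1 = 0.5609.

0.561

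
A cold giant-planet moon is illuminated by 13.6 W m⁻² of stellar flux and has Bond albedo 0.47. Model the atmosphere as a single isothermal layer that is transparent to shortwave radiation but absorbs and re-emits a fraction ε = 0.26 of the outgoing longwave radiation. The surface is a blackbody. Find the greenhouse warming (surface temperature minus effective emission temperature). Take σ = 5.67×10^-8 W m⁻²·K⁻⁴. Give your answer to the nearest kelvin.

3 K

At the top of the atmosphere, σT_e⁴ = S(1−α)/4 = 1.802 W m⁻², giving T_e = 75.08 K.
The surface balance (absorbed SW + ε·downward IR = σT_s⁴) with T_a⁴ = T_s⁴/2 reduces to T_s = T_e·[2/(2−ε)]^¼ = 77.74 K.
Greenhouse warming: T_s − T_e = 2.660 K.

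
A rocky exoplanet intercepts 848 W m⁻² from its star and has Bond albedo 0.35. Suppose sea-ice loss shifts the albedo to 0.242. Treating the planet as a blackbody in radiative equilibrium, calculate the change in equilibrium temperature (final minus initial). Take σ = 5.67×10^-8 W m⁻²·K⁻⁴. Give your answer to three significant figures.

8.70 kelvin

Before: T₁ = [848.0·0.65/(4σ)]^(1/4) = 222.0 K.
Final:   T₂ = [S(1−0.242)/(4σ)]^(1/4) = 230.7 K.
ΔT = T₂ − T₁ = 8.698 K.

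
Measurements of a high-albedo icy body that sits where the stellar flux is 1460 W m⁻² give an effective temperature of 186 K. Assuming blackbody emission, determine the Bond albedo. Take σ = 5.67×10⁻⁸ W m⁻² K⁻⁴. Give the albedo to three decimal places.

Rearranging the radiative balance, α = 1 − 4σT⁴/S.
4σT⁴ = 4·5.67×10⁻⁸·(186)⁴ = 271.5 W m⁻².
1−α = 271.5/1460 = 0.1859, so α = 0.8141.

0.814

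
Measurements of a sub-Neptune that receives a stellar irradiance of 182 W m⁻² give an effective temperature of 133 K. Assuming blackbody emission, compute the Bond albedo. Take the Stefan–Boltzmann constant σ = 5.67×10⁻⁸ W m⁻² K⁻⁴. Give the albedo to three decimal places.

0.610

Energy balance: S(1−α)/4 = σT⁴, so 1−α = 4σT⁴/S.
4σT⁴ = 4·5.67×10⁻⁸·(133)⁴ = 70.97 W m⁻².
Hence α = 1 − 70.97/182.0 = 0.6101.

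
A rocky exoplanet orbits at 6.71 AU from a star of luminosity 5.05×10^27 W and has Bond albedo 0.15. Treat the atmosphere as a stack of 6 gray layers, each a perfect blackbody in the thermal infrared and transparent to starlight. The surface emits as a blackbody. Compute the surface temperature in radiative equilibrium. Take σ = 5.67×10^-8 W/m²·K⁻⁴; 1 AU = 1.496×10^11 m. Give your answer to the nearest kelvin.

320 K

d = 6.71 × 1.496×10^11 m = 1.004×10^12 m.
Flux at the orbit: S = L/(4πd²) = 5.05×10^27/(4π·(1.00×10^12)²) = 398.8 W/m².
OLR = S(1−α)/4 = 84.75 W/m²; the top layer radiates at T_e = 196.6 K.
With N = 6 opaque layers, T_s = (N+1)^(1/4)·T_e = 7^(1/4)·196.6 = 319.8 K.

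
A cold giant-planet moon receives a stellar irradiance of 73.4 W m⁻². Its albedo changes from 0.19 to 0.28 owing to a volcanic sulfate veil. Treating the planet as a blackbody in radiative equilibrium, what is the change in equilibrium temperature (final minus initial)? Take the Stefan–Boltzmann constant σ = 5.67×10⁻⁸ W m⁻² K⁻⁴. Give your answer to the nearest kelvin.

-4 K

With α = 0.19, T₁ = 127.2 K.
After:  T₂ = [73.40·0.72/(4σ)]^(1/4) = 123.6 K.
Change: 123.6 − 127.2 = -3.692 K.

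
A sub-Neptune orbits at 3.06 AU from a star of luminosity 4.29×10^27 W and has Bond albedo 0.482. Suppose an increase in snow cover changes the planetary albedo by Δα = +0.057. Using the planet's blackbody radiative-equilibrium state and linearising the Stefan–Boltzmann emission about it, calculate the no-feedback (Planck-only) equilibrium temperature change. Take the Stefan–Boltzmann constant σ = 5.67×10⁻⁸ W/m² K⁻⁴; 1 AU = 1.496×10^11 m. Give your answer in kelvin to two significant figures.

Orbital distance: d = 3.06 AU = 4.578×10^11 m.
Spreading L over a sphere of radius d: S = 4.29×10^27/(4π·4.58×10^11²) = 1629 W/m².
Reference equilibrium: T_e = [S(1−α)/(4σ)]^(1/4) = 247.0 K.
ΔF = −(S/4)Δα = −(1629/4)×(+0.057) = -23.21 W/m².
Planck response: λ_P = 4σT_e³ = 4·5.67×10⁻⁸·(247.0)³ = 3.417 W/m²/K.
So ΔT₀ = -23.21/3.417 = -6.79 K.

-6.8 kelvin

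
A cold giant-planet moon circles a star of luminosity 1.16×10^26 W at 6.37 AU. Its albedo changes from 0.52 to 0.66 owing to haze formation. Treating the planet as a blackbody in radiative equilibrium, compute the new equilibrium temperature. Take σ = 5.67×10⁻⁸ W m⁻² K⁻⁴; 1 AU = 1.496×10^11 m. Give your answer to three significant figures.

62.5 K

Orbital distance: d = 6.37 AU = 9.530×10^11 m.
S = L/(4πd²) = 10.16 W m⁻².
New equilibrium: T₂ = [(1−0.66)·10.16/(4σ)]^(1/4) = 62.48 K.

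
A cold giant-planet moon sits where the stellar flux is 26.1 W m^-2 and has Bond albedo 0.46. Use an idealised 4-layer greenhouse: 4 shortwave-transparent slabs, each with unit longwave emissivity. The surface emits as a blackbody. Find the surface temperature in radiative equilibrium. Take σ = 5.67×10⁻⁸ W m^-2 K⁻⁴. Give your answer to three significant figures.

133 kelvin

OLR = S(1−α)/4 = 3.524 W m^-2; the top layer radiates at T_e = 88.79 K.
With N = 4 opaque layers, T_s = (N+1)^(1/4)·T_e = 5^(1/4)·88.79 = 132.8 K.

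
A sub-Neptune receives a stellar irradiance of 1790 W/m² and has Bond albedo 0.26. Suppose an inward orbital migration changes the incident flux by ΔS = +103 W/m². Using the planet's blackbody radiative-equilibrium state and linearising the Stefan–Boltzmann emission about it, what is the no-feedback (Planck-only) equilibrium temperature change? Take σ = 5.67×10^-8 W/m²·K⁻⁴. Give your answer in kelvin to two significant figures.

4.0 K

The baseline emission temperature is T_e = 276.4 K.
ΔF = Δ[S(1−α)]/4 = (1−0.26)·+103/4 = 19.05 W/m².
The Planck feedback parameter is 4σT_e³ = 4.792 W/m²/K.
Hence the no-feedback warming is ΔF/(4σT_e³) = 3.98 K.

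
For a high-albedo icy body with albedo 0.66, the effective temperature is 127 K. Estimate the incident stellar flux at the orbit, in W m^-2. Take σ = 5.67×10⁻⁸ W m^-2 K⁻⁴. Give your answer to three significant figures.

174 W m^-2

From S(1−α)/4 = σT⁴: S = 4σT⁴/(1−α).
σT⁴ = 5.67×10⁻⁸·(127)⁴ = 14.75 W m^-2.
S = 4·14.75/0.34 = 173.5 W m^-2.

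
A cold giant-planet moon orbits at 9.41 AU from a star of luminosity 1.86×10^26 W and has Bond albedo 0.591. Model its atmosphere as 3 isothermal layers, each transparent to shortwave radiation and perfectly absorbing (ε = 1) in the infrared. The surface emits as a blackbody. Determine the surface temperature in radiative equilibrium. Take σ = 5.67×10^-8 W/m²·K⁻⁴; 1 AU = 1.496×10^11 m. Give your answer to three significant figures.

85.7 kelvin

Orbital distance: d = 9.41 AU = 1.408×10^12 m.
Spreading L over a sphere of radius d: S = 1.86×10^26/(4π·1.41×10^12²) = 7.469 W/m².
The effective emission temperature is T_e = [S(1−α)/(4σ)]^¼ = 60.58 K.
For an N-layer opaque stack, T_s⁴ = (N+1)T_e⁴, hence T_s = (4)^(1/4)×60.58 K = 85.67 K.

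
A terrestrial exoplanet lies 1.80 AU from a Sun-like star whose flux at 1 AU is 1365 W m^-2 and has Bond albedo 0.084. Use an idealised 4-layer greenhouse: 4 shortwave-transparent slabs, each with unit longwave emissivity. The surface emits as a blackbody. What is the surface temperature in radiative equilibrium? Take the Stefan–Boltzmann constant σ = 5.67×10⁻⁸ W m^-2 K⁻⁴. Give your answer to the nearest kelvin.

Flux at the orbit: S = 1365/(1.80)² = 421.3 W m^-2.
Top-of-atmosphere balance: σT_e⁴ = S(1−α)/4 = 96.48 W m^-2 → T_e = 203.1 K.
For an N-layer opaque stack, T_s⁴ = (N+1)T_e⁴, hence T_s = (5)^(1/4)×203.1 K = 303.7 K.

304 kelvin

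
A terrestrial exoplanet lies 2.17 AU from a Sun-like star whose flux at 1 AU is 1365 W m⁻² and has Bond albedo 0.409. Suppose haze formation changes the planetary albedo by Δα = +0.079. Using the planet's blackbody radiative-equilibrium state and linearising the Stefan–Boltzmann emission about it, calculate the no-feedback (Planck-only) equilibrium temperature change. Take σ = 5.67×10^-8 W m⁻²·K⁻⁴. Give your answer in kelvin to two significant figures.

By the inverse-square law, S = 1365/2.17² = 289.9 W m⁻².
The baseline emission temperature is T_e = 165.8 K.
ΔF = −(S/4)Δα = −(289.9/4)×(+0.079) = -5.725 W m⁻².
Linearising σT⁴ gives d(σT⁴)/dT = 4σT_e³ = 1.033 W m⁻² per K.
ΔT₀ = ΔF/λ_P = -5.725/1.033 = -5.54 K.

-5.5 kelvin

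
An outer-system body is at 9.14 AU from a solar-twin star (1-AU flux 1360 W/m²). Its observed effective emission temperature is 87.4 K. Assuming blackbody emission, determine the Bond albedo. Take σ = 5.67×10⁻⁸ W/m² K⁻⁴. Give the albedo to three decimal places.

By the inverse-square law, S = 1360/9.14² = 16.28 W/m².
Energy balance: S(1−α)/4 = σT⁴, so 1−α = 4σT⁴/S.
σT⁴ = 3.308 W/m², so 4σT⁴ = 13.23 W/m².
1−α = 13.23/16.28 = 0.8129, so α = 0.1871.

0.187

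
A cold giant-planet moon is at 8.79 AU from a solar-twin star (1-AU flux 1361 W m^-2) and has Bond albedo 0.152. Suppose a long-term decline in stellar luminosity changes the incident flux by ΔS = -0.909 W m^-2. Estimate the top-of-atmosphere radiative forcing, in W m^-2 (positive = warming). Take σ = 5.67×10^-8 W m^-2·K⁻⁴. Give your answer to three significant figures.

-0.193 W m^-2

Flux at the orbit: S = 1361/(8.79)² = 17.61 W m^-2.
ΔF = Δ[S(1−α)]/4 = (1−0.152)·-0.909/4 = -0.1927 W m^-2.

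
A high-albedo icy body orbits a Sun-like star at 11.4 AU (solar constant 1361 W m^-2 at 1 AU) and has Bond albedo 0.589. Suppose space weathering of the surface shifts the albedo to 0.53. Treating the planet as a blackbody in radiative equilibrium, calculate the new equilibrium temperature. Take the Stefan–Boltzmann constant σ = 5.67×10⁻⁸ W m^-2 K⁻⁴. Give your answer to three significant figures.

68.3 K

Flux at the orbit: S = 1361/(11.4)² = 10.47 W m^-2.
T₂ = [S(1−α₂)/(4σ)]^(1/4) = [10.47·0.47/(4σ)]^(1/4) = 68.25 K.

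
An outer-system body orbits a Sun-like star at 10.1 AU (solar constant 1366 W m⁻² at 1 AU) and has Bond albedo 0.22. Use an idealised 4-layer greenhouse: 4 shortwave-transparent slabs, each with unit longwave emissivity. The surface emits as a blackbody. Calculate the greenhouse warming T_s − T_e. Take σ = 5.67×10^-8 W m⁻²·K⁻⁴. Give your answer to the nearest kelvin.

41 K

By the inverse-square law, S = 1366/10.1² = 13.39 W m⁻².
Top-of-atmosphere balance: σT_e⁴ = S(1−α)/4 = 2.611 W m⁻² → T_e = 82.38 K.
T_s = (N+1)^(1/4)·T_e = 123.2 K.
So the greenhouse effect raises the surface by 123.2 − 82.38 = 40.81 K.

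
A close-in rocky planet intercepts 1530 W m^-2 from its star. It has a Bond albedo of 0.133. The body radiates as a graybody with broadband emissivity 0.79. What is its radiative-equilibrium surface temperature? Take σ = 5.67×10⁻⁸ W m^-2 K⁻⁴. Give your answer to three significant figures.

293 kelvin

Averaging over the sphere, the absorbed flux is S(1−α)/4 = 331.6 W m^-2.
Radiative balance εσT⁴ = 331.6 gives T = [331.6/(0.79·σ)]^(1/4) = 293.3 K.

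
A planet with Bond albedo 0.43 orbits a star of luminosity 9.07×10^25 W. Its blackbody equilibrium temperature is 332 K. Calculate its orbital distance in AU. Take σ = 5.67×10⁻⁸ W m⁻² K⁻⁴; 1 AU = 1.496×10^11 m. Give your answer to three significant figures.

Energy balance gives S = 4σT⁴/(1−α) = 4834 W m⁻².
Then d = [L/(4πS)]^(1/2) = 3.864×10^10 m, i.e. 0.2583 AU.

0.258 AU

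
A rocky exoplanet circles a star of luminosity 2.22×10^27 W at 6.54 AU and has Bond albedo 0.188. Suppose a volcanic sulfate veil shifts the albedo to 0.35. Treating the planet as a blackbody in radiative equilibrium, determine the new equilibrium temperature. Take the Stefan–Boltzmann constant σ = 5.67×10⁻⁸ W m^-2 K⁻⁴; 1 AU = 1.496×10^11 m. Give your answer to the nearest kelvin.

d = 6.54 × 1.496×10^11 m = 9.784×10^11 m.
Spreading L over a sphere of radius d: S = 2.22×10^27/(4π·9.78×10^11²) = 184.6 W m^-2.
New equilibrium: T₂ = [(1−0.35)·184.6/(4σ)]^(1/4) = 151.7 K.

152 kelvin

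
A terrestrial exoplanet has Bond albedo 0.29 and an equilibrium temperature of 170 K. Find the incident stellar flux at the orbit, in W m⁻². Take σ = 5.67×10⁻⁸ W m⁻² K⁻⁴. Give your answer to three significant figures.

267 W m⁻²

From S(1−α)/4 = σT⁴: S = 4σT⁴/(1−α).
σT⁴ = 5.67×10⁻⁸·(170)⁴ = 47.36 W m⁻².
So S = 4×47.36/(1−0.29) = 266.8 W m⁻².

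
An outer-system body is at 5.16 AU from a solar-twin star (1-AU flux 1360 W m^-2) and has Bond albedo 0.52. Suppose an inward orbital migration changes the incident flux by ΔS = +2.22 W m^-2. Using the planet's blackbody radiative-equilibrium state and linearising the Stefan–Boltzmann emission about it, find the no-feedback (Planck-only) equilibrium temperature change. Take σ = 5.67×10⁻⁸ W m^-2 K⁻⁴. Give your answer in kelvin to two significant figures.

Flux at the orbit: S = 1360/(5.16)² = 51.08 W m^-2.
Reference equilibrium: T_e = [S(1−α)/(4σ)]^(1/4) = 102.0 K.
TOA radiative forcing: ΔF = (1−α)ΔS/4 = 0.48·(+2.22)/4 = 0.2664 W m^-2.
The Planck feedback parameter is 4σT_e³ = 0.2404 W m^-2/K.
ΔT₀ = ΔF/λ_P = 0.2664/0.2404 = 1.11 K.

1.1 K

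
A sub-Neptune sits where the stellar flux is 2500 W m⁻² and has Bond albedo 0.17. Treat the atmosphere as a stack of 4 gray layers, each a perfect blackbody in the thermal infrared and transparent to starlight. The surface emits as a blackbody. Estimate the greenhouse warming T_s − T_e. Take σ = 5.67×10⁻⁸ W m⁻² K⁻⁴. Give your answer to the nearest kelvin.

153 K

OLR = S(1−α)/4 = 518.8 W m⁻²; the top layer radiates at T_e = 309.3 K.
T_s = (N+1)^(1/4)·T_e = 462.5 K.
Warming: T_s − T_e = 153.2 K.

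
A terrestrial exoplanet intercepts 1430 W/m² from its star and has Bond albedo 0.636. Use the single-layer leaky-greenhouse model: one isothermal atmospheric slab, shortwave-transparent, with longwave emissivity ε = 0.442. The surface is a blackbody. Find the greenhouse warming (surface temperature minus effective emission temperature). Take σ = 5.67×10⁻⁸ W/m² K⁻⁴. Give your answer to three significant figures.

14.1 K

The planet radiates to space at T_e = [S(1−α)/(4σ)]^(1/4) = 218.9 K.
The surface balance (absorbed SW + ε·downward IR = σT_s⁴) with T_a⁴ = T_s⁴/2 reduces to T_s = T_e·[2/(2−ε)]^¼ = 233.0 K.
T_s − T_e = 233.0 − 218.9 = 14.10 K.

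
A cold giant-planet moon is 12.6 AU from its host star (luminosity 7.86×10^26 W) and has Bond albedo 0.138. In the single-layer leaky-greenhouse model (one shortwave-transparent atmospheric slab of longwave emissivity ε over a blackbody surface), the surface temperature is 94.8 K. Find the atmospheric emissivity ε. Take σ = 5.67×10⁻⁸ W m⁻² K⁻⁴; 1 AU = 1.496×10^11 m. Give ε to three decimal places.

d = 12.6 × 1.496×10^11 m = 1.885×10^12 m.
Spreading L over a sphere of radius d: S = 7.86×10^26/(4π·1.88×10^12²) = 17.60 W m⁻².
TOA balance gives T_e = 90.44 K.
Since (2−ε)/2 = (T_e/T_s)⁴ = 0.8284, ε = 0.3432.

0.343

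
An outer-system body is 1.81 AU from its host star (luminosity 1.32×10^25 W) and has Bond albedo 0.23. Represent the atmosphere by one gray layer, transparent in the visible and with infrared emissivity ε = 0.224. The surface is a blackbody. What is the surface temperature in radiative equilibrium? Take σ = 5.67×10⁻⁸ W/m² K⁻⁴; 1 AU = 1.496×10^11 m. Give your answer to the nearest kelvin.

86 K

Orbital distance: d = 1.81 AU = 2.708×10^11 m.
Flux at the orbit: S = L/(4πd²) = 1.32×10^25/(4π·(2.71×10^11)²) = 14.33 W/m².
Effective emission temperature (TOA balance): σT_e⁴ = S(1−α)/4 = 2.758 W/m² → T_e = 83.51 K.
Surface balance with a leaky layer gives σT_s⁴ = σT_e⁴·2/(2−ε), so T_s = T_e·[2/(2−0.224)]^(1/4) = 86.03 K.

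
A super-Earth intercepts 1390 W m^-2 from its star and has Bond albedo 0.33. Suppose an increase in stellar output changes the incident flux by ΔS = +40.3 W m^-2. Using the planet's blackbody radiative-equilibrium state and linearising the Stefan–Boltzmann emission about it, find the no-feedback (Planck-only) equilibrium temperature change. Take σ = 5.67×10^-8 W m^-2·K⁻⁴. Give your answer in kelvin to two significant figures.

Unperturbed T_e = [1390·(1−0.33)/(4σ)]^¼ = 253.1 K.
Only a fraction (1−α) is absorbed and it's spread over 4πR², so ΔF = (1−α)ΔS/4 = 6.750 W m^-2.
Linearising σT⁴ gives d(σT⁴)/dT = 4σT_e³ = 3.679 W m^-2 per K.
Hence the no-feedback warming is ΔF/(4σT_e³) = 1.83 K.

1.8 K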